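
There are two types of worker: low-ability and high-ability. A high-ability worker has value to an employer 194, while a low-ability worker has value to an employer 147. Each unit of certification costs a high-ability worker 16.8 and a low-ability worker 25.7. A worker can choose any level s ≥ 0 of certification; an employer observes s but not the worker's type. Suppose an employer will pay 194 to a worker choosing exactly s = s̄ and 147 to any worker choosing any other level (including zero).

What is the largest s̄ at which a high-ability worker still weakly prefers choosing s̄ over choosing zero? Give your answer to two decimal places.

Choosing s̄ yields the high-ability type 194 − 16.8·s̄; choosing zero yields 147.
The high-ability type is indifferent at 194 − 16.8·s̄ = 147, i.e. s̄ = (194 − 147) / 16.8 ≈ 2.80.
For any s̄ above 2.80 the high-ability type would rather pool at zero, so separation collapses.

2.80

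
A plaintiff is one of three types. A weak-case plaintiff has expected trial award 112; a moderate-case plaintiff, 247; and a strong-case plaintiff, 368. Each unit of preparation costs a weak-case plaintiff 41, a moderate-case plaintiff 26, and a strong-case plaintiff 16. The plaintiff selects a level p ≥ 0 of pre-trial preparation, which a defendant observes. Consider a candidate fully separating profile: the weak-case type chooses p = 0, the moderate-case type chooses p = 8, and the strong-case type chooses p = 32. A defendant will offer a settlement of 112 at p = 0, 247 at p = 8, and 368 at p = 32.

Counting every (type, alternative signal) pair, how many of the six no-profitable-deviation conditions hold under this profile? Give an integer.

3

Weak-case (own payoff 112): to p=8 gives 247 − 41×8 = -81 → no gain ✓; to p=32 gives 368 − 41×32 = -944 → no gain ✓.
Strong-case (own payoff 368 − 16×32 = -144): to p=0 gives 112 → profitable ✗; to p=8 gives 247 − 16×8 = 119 → profitable ✗.
Moderate-case (own payoff 247 − 26×8 = 39): to p=0 gives 112 → profitable ✗; to p=32 gives 368 − 26×32 = -464 → no gain ✓.
3 of the 6 constraints hold; not an equilibrium.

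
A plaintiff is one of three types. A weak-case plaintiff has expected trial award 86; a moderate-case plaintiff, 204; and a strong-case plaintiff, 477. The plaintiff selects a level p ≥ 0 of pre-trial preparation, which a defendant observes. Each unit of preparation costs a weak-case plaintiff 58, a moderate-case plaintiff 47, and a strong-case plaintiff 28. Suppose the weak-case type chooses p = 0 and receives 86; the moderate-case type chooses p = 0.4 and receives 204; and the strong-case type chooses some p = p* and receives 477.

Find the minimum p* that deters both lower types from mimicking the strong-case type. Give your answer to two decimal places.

6.74

Moderate-case type (on-path payoff 204 − 47×0.4 = 185.2) won't mimic when 185.2 ≥ 477 − 47·p*, i.e. p* ≥ 6.21.
Weak-case type (on-path payoff 86) won't mimic when 86 ≥ 477 − 58·p*, i.e. p* ≥ 6.74.
Both must hold, so p* = max(6.74, 6.21) = 6.74. The weak-case type's constraint binds.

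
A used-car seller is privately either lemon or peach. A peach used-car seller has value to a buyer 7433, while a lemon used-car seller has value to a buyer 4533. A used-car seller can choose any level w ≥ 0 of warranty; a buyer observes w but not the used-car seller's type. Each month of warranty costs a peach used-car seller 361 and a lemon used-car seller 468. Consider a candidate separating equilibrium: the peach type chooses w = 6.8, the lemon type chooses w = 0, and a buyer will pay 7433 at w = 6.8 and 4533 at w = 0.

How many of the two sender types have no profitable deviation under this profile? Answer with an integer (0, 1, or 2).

2

Peach type: signal → 7433 − 361 × 6.8 = 4978.2; deviate to 0 → 4533. IC holds (4978.2 ≥ 4533).
Lemon type: stay at 0 → 4533; mimic → 7433 − 468 × 6.8 = 4250.6. IC holds (4533 ≥ 4250.6).
2 of 2 constraints hold, so this is a separating equilibrium.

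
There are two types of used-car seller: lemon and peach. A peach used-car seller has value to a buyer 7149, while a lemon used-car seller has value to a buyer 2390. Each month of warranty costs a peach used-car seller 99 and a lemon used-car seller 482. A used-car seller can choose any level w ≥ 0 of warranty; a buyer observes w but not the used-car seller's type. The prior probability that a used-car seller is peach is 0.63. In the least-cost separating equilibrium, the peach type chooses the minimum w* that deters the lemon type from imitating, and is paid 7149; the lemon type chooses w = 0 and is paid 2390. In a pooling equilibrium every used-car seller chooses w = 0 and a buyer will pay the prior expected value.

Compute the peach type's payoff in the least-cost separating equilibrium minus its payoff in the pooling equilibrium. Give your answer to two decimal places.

783.36

Least-cost separating signal: w* solves 2390 = 7149 − 482·w*, so w* = (7149 − 2390)/482 ≈ 9.8734.
Peach type's separating payoff: 7149 − 99 × w* = 7149 − 99 × (7149 − 2390)/482 = 7149 − 471141/482 ≈ 6171.5290.
Pooling payoff: 0.63 × 7149 + 0.37 × 2390 = 5388.17.
Difference: 6171.5290 − 5388.17 = 783.359, i.e. 783.36 to two decimal places.
The peach type prefers to separate.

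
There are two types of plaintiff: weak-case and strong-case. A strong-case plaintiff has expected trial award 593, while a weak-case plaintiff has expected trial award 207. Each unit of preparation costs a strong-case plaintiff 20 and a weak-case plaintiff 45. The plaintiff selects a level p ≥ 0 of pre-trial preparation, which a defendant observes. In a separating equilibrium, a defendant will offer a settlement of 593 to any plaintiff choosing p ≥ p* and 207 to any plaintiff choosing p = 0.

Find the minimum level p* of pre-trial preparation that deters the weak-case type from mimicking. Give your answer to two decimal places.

8.58

A weak-case plaintiff choosing p = 0 receives 207.
Imitating at p* instead would pay 593 at cost 45·p*, netting 593 − 45·p*.
Indifference: 207 = 593 − 45·p*, so p* = (593 − 207) / 45 ≈ 8.58.
This is the weak-case type's binding incentive-compatibility constraint; any p ≥ 8.58 sustains separation on that side.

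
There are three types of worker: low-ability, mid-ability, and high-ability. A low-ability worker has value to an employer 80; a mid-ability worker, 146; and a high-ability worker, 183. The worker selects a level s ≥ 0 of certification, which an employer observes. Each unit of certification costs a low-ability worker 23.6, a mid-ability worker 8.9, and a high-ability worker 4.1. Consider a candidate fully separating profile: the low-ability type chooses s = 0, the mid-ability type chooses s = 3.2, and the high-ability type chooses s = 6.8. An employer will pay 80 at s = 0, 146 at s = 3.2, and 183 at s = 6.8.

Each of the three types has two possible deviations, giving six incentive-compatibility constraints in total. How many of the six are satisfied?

5

High-ability (own payoff 183 − 4.1×6.8 = 155.12): to s=0 gives 80 → no gain ✓; to s=3.2 gives 146 − 4.1×3.2 = 132.88 → no gain ✓.
Mid-ability (own payoff 146 − 8.9×3.2 = 117.52): to s=0 gives 80 → no gain ✓; to s=6.8 gives 183 − 8.9×6.8 = 122.48 → profitable ✗.
Low-ability (own payoff 80): to s=3.2 gives 146 − 23.6×3.2 = 70.48 → no gain ✓; to s=6.8 gives 183 − 23.6×6.8 = 22.52 → no gain ✓.
5 of the 6 constraints hold; not an equilibrium.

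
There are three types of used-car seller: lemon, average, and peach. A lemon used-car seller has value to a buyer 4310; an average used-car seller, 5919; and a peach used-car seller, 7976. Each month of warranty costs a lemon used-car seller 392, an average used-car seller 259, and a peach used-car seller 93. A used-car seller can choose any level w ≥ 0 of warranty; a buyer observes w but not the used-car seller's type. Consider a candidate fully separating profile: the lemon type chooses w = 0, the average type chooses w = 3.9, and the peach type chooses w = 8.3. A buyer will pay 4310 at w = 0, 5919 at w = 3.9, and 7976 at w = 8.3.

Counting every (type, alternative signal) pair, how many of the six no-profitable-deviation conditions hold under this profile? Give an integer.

Lemon (own payoff 4310): to w=3.9 gives 5919 − 392×3.9 = 4390.2 → profitable ✗; to w=8.3 gives 7976 − 392×8.3 = 4722.4 → profitable ✗.
Average (own payoff 5919 − 259×3.9 = 4908.9): to w=0 gives 4310 → no gain ✓; to w=8.3 gives 7976 − 259×8.3 = 5826.3 → profitable ✗.
Peach (own payoff 7976 − 93×8.3 = 7204.1): to w=0 gives 4310 → no gain ✓; to w=3.9 gives 5919 − 93×3.9 = 5556.3 → no gain ✓.
3 of the 6 constraints hold; not an equilibrium.

3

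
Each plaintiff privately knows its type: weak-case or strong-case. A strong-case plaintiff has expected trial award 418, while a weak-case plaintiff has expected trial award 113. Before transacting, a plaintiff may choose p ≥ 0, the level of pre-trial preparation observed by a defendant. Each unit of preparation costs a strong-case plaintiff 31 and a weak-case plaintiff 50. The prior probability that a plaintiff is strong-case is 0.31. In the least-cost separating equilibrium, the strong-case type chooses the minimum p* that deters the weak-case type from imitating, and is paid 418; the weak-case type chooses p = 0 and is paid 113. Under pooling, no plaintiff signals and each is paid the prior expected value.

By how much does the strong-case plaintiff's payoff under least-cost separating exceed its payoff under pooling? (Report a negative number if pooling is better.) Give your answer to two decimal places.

21.35

Least-cost separating signal: p* solves 113 = 418 − 50·p*, so p* = (418 − 113)/50 = 6.1.
Strong-case type's separating payoff: 418 − 31 × p* = 418 − 31 × (418 − 113)/50 = 418 − 9455/50 = 228.9.
Pooling payoff: 0.31 × 418 + 0.69 × 113 = 207.55.
Difference: 228.9 − 207.55 = 21.35.
The strong-case type prefers to separate.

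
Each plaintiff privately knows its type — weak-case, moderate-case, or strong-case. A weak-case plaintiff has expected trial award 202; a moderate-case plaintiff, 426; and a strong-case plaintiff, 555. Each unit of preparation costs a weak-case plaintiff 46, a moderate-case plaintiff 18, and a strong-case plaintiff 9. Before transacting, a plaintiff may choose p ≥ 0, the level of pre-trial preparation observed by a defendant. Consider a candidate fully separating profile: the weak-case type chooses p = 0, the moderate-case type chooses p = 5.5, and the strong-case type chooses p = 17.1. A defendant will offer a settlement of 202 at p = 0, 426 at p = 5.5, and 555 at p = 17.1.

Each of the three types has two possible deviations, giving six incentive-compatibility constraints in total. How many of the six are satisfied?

6

Strong-case (own payoff 555 − 9×17.1 = 401.1): to p=0 gives 202 → no gain ✓; to p=5.5 gives 426 − 9×5.5 = 376.5 → no gain ✓.
Weak-case (own payoff 202): to p=5.5 gives 426 − 46×5.5 = 173 → no gain ✓; to p=17.1 gives 555 − 46×17.1 = -231.6 → no gain ✓.
Moderate-case (own payoff 426 − 18×5.5 = 327): to p=0 gives 202 → no gain ✓; to p=17.1 gives 555 − 18×17.1 = 247.2 → no gain ✓.
6 of the 6 constraints hold; this profile is a separating equilibrium.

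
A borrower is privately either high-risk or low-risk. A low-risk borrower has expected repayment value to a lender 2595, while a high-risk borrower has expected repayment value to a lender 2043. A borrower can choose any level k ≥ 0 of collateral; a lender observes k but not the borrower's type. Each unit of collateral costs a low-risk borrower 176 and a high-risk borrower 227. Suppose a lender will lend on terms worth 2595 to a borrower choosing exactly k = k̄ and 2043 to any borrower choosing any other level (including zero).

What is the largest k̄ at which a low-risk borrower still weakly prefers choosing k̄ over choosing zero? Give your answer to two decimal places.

3.14

Choosing k̄ yields the low-risk type 2595 − 176·k̄; choosing zero yields 2043.
The low-risk type is indifferent at 2595 − 176·k̄ = 2043, i.e. k̄ = (2595 − 2043) / 176 ≈ 3.14.
For any k̄ above 3.14 the low-risk type would rather pool at zero, so separation collapses.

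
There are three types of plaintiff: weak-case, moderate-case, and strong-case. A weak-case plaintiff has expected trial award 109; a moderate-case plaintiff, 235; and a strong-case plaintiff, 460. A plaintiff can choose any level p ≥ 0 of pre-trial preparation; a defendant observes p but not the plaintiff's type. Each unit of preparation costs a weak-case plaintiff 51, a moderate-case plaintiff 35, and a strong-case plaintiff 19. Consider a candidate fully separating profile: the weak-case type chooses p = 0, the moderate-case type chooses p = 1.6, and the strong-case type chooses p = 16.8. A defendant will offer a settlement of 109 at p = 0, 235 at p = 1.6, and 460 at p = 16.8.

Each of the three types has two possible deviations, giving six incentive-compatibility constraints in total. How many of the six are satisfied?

4

Strong-case (own payoff 460 − 19×16.8 = 140.8): to p=0 gives 109 → no gain ✓; to p=1.6 gives 235 − 19×1.6 = 204.6 → profitable ✗.
Moderate-case (own payoff 235 − 35×1.6 = 179): to p=0 gives 109 → no gain ✓; to p=16.8 gives 460 − 35×16.8 = -128 → no gain ✓.
Weak-case (own payoff 109): to p=1.6 gives 235 − 51×1.6 = 153.4 → profitable ✗; to p=16.8 gives 460 − 51×16.8 = -396.8 → no gain ✓.
4 of the 6 constraints hold; not an equilibrium.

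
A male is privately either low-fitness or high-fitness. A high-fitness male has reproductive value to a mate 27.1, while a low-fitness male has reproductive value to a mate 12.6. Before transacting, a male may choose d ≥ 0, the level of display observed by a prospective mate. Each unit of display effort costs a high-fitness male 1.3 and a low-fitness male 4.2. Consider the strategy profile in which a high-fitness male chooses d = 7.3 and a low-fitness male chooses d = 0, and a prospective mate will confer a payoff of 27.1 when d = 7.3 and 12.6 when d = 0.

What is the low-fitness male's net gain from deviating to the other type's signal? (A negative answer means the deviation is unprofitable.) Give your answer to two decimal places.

-16.16

Playing d = 0 the low-fitness male receives 12.6.
Deviating to d = 7.3 brings payment 27.1 at cost 4.2 × 7.3 = 30.66, netting -3.56.
Gain from deviating: -3.56 − 12.6 = -16.16.
The gain is negative, so the low-fitness type's incentive-compatibility constraint is satisfied.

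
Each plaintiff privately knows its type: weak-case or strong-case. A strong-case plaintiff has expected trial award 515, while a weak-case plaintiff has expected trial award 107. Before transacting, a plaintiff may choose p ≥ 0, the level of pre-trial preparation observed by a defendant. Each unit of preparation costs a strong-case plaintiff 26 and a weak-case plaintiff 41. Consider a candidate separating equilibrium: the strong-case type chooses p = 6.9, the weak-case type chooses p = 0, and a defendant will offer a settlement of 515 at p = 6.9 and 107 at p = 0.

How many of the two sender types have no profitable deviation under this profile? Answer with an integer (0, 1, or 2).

1

Weak-case type: stay at 0 → 107; mimic → 515 − 41 × 6.9 = 232.1. IC fails (107 < 232.1).
Strong-case type: signal → 515 − 26 × 6.9 = 335.6; deviate to 0 → 107. IC holds (335.6 ≥ 107).
1 of 2 constraints hold, so this profile is not an equilibrium.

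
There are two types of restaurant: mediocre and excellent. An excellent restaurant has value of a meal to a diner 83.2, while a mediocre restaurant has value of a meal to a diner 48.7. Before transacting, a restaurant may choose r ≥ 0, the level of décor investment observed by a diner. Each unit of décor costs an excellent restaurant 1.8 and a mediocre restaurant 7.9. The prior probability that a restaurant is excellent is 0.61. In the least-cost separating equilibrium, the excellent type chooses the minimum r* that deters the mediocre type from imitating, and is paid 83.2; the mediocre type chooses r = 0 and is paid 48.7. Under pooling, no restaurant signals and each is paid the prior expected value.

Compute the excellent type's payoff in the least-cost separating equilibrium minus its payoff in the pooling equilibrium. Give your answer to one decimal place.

5.6

Least-cost separating signal: r* solves 48.7 = 83.2 − 7.9·r*, so r* = (83.2 − 48.7)/7.9 ≈ 4.3671.
Excellent type's separating payoff: 83.2 − 1.8 × r* = 83.2 − 1.8 × (83.2 − 48.7)/7.9 = 83.2 − 62.1/7.9 ≈ 75.339.
Pooling payoff: 0.61 × 83.2 + 0.39 × 48.7 = 69.745.
Difference: 75.339 − 69.745 = 5.594, i.e. 5.6 to one decimal place.
The excellent type prefers to separate.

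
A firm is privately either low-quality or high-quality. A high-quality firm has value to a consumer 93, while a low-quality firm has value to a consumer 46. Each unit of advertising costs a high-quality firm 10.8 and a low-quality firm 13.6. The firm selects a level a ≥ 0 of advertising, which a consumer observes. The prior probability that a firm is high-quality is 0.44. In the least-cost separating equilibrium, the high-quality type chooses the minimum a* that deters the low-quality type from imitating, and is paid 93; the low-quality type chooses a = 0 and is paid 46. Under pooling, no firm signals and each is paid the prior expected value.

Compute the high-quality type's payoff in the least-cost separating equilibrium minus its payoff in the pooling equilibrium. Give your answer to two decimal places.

Least-cost separating signal: a* solves 46 = 93 − 13.6·a*, so a* = (93 − 46)/13.6 ≈ 3.4559.
High-quality type's separating payoff: 93 − 10.8 × a* = 93 − 10.8 × (93 − 46)/13.6 = 93 − 507.6/13.6 ≈ 55.6765.
Pooling payoff: 0.44 × 93 + 0.56 × 46 = 66.68.
Difference: 55.6765 − 66.68 = -11.0035, i.e. -11.00 to two decimal places.
The high-quality type would prefer the pooling outcome.

-11.00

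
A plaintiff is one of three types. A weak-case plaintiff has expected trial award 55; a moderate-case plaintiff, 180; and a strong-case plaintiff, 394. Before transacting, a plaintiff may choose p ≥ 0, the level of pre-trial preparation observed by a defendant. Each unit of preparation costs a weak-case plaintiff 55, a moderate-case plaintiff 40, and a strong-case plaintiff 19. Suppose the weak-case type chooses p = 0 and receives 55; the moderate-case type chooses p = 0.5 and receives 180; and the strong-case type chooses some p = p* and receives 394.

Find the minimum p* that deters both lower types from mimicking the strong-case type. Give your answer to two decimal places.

6.16

Weak-case type (on-path payoff 55) won't mimic when 55 ≥ 394 − 55·p*, i.e. p* ≥ 6.16.
Moderate-case type (on-path payoff 180 − 40×0.5 = 160) won't mimic when 160 ≥ 394 − 40·p*, i.e. p* ≥ 5.85.
Both must hold, so p* = max(6.16, 5.85) = 6.16. The weak-case type's constraint binds.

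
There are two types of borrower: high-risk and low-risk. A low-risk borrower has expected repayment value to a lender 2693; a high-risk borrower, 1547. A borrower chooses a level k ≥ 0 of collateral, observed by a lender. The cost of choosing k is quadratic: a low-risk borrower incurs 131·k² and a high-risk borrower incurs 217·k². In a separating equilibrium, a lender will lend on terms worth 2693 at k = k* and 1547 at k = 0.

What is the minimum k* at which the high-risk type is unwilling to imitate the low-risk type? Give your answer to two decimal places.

2.30

The high-risk type at k = 0 receives 1547; imitating at k* yields 2693 − 217·k*².
Indifference: 1547 = 2693 − 217·k*², so k*² = (2693 − 1547) / 217 ≈ 5.2811.
k* = √5.2811 ≈ 2.30.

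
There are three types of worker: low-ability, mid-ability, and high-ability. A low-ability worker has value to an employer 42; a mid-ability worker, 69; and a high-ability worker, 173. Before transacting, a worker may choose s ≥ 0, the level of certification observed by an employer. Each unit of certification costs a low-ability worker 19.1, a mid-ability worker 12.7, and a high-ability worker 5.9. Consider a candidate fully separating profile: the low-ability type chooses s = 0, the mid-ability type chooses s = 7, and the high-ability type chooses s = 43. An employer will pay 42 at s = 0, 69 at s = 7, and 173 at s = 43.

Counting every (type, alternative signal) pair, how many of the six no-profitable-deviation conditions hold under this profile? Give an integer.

High-ability (own payoff 173 − 5.9×43 = -80.7): to s=0 gives 42 → profitable ✗; to s=7 gives 69 − 5.9×7 = 27.7 → profitable ✗.
Mid-ability (own payoff 69 − 12.7×7 = -19.9): to s=0 gives 42 → profitable ✗; to s=43 gives 173 − 12.7×43 = -373.1 → no gain ✓.
Low-ability (own payoff 42): to s=7 gives 69 − 19.1×7 = -64.7 → no gain ✓; to s=43 gives 173 − 19.1×43 = -648.3 → no gain ✓.
3 of the 6 constraints hold; not an equilibrium.

3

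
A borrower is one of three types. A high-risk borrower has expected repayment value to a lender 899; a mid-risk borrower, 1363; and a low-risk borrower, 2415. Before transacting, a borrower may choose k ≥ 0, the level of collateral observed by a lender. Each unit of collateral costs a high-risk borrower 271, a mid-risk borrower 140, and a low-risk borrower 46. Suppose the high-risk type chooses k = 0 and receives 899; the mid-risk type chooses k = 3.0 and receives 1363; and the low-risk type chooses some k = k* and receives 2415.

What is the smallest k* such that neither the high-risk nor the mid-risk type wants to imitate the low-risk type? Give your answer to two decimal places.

10.51

High-risk type (on-path payoff 899) won't mimic when 899 ≥ 2415 − 271·k*, i.e. k* ≥ 5.59.
Mid-risk type (on-path payoff 1363 − 140×3.0 = 943) won't mimic when 943 ≥ 2415 − 140·k*, i.e. k* ≥ 10.51.
Both must hold, so k* = max(5.59, 10.51) = 10.51. The mid-risk type's constraint binds.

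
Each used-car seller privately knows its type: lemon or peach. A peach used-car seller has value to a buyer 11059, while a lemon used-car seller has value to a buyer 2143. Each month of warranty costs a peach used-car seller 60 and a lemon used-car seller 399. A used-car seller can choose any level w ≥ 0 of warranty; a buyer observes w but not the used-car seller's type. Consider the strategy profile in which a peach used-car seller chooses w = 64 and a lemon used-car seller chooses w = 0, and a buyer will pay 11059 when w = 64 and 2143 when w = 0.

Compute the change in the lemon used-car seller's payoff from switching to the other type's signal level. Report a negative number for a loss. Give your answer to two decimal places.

-16620.00

Playing w = 0 the lemon used-car seller receives 2143.
Deviating to w = 64 brings payment 11059 at cost 399 × 64 = 25536, netting -14477.
Gain from deviating: -14477 − 2143 = -16620.00.
The gain is negative, so the lemon type's incentive-compatibility constraint is satisfied.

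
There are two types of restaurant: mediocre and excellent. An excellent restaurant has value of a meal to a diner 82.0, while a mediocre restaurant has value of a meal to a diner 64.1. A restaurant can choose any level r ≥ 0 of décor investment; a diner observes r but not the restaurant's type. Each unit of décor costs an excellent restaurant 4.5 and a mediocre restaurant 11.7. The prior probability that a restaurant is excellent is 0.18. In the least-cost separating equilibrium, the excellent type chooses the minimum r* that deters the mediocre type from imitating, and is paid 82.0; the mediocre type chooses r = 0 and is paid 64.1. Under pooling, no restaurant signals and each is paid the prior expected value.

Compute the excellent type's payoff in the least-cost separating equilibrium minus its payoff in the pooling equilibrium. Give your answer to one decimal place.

7.8

Least-cost separating signal: r* solves 64.1 = 82.0 − 11.7·r*, so r* = (82.0 − 64.1)/11.7 ≈ 1.5299.
Excellent type's separating payoff: 82.0 − 4.5 × r* = 82.0 − 4.5 × (82.0 − 64.1)/11.7 = 82.0 − 80.55/11.7 ≈ 75.115.
Pooling payoff: 0.18 × 82.0 + 0.82 × 64.1 = 67.322.
Difference: 75.115 − 67.322 = 7.793, i.e. 7.8 to one decimal place.
The excellent type prefers to separate.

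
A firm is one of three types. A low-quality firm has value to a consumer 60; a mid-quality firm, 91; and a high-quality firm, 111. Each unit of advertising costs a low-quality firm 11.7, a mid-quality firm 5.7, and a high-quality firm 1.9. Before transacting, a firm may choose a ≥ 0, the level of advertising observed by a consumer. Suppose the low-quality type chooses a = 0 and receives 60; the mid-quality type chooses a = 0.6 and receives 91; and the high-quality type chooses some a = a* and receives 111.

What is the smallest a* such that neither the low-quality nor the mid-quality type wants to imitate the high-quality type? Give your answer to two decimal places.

Low-quality type (on-path payoff 60) won't mimic when 60 ≥ 111 − 11.7·a*, i.e. a* ≥ 4.36.
Mid-quality type (on-path payoff 91 − 5.7×0.6 = 87.58) won't mimic when 87.58 ≥ 111 − 5.7·a*, i.e. a* ≥ 4.11.
Both must hold, so a* = max(4.36, 4.11) = 4.36. The low-quality type's constraint binds.

4.36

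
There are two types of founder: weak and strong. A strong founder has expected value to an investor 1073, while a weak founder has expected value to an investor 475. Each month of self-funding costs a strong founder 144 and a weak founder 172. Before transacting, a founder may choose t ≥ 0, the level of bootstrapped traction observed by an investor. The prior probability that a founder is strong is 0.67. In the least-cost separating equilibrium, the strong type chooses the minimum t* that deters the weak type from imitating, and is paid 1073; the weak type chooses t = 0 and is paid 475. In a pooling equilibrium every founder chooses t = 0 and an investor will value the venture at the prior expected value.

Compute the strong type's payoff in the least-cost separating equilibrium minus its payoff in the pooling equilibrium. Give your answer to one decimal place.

Least-cost separating signal: t* solves 475 = 1073 − 172·t*, so t* = (1073 − 475)/172 ≈ 3.4767.
Strong type's separating payoff: 1073 − 144 × t* = 1073 − 144 × (1073 − 475)/172 = 1073 − 86112/172 ≈ 572.349.
Pooling payoff: 0.67 × 1073 + 0.33 × 475 = 875.66.
Difference: 572.349 − 875.66 = -303.311, i.e. -303.3 to one decimal place.
The strong type would prefer the pooling outcome.

-303.3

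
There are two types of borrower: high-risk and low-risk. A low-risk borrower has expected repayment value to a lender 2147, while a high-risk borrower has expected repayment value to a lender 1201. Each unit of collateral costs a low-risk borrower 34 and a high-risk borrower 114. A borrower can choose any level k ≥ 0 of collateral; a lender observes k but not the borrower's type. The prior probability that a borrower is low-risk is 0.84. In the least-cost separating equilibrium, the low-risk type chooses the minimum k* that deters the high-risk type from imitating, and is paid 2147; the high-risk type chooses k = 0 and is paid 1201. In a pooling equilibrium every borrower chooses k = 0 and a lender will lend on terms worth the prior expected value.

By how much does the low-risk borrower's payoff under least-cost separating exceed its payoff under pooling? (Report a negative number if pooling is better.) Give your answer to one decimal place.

-130.8

Least-cost separating signal: k* solves 1201 = 2147 − 114·k*, so k* = (2147 − 1201)/114 ≈ 8.2982.
Low-risk type's separating payoff: 2147 − 34 × k* = 2147 − 34 × (2147 − 1201)/114 = 2147 − 32164/114 ≈ 1864.860.
Pooling payoff: 0.84 × 2147 + 0.16 × 1201 = 1995.64.
Difference: 1864.860 − 1995.64 = -130.78, i.e. -130.8 to one decimal place.
The low-risk type would prefer the pooling outcome.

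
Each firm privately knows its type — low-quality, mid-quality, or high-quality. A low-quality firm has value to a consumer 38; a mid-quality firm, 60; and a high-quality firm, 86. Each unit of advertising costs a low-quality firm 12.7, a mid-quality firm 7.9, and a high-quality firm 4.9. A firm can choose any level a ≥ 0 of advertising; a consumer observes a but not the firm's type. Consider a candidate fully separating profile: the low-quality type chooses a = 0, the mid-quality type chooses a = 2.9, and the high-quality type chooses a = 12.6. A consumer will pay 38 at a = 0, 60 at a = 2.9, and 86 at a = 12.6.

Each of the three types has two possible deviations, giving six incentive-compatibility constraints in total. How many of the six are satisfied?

Low-quality (own payoff 38): to a=2.9 gives 60 − 12.7×2.9 = 23.17 → no gain ✓; to a=12.6 gives 86 − 12.7×12.6 = -74.02 → no gain ✓.
Mid-quality (own payoff 60 − 7.9×2.9 = 37.09): to a=0 gives 38 → profitable ✗; to a=12.6 gives 86 − 7.9×12.6 = -13.54 → no gain ✓.
High-quality (own payoff 86 − 4.9×12.6 = 24.26): to a=0 gives 38 → profitable ✗; to a=2.9 gives 60 − 4.9×2.9 = 45.79 → profitable ✗.
3 of the 6 constraints hold; not an equilibrium.

3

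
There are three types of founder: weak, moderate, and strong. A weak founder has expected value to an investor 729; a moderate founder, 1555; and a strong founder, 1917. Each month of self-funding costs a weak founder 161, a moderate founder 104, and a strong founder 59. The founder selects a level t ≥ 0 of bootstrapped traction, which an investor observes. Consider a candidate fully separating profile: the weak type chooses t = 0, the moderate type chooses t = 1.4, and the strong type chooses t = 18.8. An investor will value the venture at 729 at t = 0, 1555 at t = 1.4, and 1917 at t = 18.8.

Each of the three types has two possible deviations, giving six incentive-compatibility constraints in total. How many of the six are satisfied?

Moderate (own payoff 1555 − 104×1.4 = 1409.4): to t=0 gives 729 → no gain ✓; to t=18.8 gives 1917 − 104×18.8 = -38.2 → no gain ✓.
Strong (own payoff 1917 − 59×18.8 = 807.8): to t=0 gives 729 → no gain ✓; to t=1.4 gives 1555 − 59×1.4 = 1472.4 → profitable ✗.
Weak (own payoff 729): to t=1.4 gives 1555 − 161×1.4 = 1329.6 → profitable ✗; to t=18.8 gives 1917 − 161×18.8 = -1109.8 → no gain ✓.
4 of the 6 constraints hold; not an equilibrium.

4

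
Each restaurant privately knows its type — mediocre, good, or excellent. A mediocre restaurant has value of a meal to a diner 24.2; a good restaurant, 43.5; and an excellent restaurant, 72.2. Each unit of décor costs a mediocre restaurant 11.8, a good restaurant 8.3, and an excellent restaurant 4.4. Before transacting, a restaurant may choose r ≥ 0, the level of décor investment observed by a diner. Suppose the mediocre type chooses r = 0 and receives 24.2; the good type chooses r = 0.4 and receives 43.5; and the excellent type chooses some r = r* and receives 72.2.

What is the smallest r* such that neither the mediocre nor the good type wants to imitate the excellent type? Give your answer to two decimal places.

Good type (on-path payoff 43.5 − 8.3×0.4 = 40.18) won't mimic when 40.18 ≥ 72.2 − 8.3·r*, i.e. r* ≥ 3.86.
Mediocre type (on-path payoff 24.2) won't mimic when 24.2 ≥ 72.2 − 11.8·r*, i.e. r* ≥ 4.07.
Both must hold, so r* = max(4.07, 3.86) = 4.07. The mediocre type's constraint binds.

4.07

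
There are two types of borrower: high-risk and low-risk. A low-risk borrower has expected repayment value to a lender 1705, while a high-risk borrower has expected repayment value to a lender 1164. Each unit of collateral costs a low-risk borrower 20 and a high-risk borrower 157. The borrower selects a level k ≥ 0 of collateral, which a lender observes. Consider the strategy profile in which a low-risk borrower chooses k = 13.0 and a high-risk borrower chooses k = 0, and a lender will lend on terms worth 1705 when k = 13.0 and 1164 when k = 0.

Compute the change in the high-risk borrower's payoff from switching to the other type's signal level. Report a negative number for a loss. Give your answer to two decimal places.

-1500.00

Playing k = 0 the high-risk borrower receives 1164.
Deviating to k = 13.0 brings payment 1705 at cost 157 × 13.0 = 2041, netting -336.
Gain from deviating: -336 − 1164 = -1500.00.
The gain is negative, so the high-risk type's incentive-compatibility constraint is satisfied.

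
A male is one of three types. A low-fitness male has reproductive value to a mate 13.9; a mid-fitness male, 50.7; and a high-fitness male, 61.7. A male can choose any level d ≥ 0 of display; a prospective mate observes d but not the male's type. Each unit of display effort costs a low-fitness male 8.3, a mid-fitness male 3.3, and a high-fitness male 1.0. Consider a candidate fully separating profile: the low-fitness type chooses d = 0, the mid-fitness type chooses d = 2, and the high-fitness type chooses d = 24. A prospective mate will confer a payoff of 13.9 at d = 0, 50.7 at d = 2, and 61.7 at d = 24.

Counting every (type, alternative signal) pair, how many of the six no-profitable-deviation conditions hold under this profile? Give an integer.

High-fitness (own payoff 61.7 − 1.0×24 = 37.7): to d=0 gives 13.9 → no gain ✓; to d=2 gives 50.7 − 1.0×2 = 48.7 → profitable ✗.
Mid-fitness (own payoff 50.7 − 3.3×2 = 44.1): to d=0 gives 13.9 → no gain ✓; to d=24 gives 61.7 − 3.3×24 = -17.5 → no gain ✓.
Low-fitness (own payoff 13.9): to d=2 gives 50.7 − 8.3×2 = 34.1 → profitable ✗; to d=24 gives 61.7 − 8.3×24 = -137.5 → no gain ✓.
4 of the 6 constraints hold; not an equilibrium.

4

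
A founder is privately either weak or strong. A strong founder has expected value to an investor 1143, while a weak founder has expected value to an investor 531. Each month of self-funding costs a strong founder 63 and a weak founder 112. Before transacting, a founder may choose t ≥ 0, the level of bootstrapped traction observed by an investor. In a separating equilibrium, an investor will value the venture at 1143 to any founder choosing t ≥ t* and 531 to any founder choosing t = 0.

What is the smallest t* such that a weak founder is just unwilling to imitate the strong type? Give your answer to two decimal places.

5.46

A weak founder choosing t = 0 receives 531.
Imitating at t* instead would pay 1143 at cost 112·t*, netting 1143 − 112·t*.
Indifference: 531 = 1143 − 112·t*, so t* = (1143 − 531) / 112 ≈ 5.46.
At t* the weak type's incentive constraint just binds; the strong type strictly prefers t* since its per-unit cost is lower.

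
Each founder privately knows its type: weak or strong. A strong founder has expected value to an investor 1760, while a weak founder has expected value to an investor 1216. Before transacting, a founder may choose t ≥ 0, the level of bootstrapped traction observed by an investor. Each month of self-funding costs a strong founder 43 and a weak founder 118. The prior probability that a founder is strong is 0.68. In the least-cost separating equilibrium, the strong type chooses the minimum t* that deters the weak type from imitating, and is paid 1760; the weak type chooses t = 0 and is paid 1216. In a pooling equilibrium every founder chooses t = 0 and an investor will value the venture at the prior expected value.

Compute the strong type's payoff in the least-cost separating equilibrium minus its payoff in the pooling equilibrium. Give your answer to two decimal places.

Least-cost separating signal: t* solves 1216 = 1760 − 118·t*, so t* = (1760 − 1216)/118 ≈ 4.6102.
Strong type's separating payoff: 1760 − 43 × t* = 1760 − 43 × (1760 − 1216)/118 = 1760 − 23392/118 ≈ 1561.7627.
Pooling payoff: 0.68 × 1760 + 0.32 × 1216 = 1585.92.
Difference: 1561.7627 − 1585.92 = -24.1573, i.e. -24.16 to two decimal places.
The strong type would prefer the pooling outcome.

-24.16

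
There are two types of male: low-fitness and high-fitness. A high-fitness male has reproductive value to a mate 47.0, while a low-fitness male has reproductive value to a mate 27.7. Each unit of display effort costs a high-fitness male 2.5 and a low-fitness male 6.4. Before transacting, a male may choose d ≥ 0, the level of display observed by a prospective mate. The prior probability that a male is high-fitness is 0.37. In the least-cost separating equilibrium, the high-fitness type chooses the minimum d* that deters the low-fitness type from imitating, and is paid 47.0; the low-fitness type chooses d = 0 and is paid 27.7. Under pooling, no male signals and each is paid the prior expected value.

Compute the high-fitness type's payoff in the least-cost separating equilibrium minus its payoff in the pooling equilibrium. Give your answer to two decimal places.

Least-cost separating signal: d* solves 27.7 = 47.0 − 6.4·d*, so d* = (47.0 − 27.7)/6.4 ≈ 3.0156.
High-fitness type's separating payoff: 47.0 − 2.5 × d* = 47.0 − 2.5 × (47.0 − 27.7)/6.4 = 47.0 − 48.25/6.4 ≈ 39.4609.
Pooling payoff: 0.37 × 47.0 + 0.63 × 27.7 = 34.841.
Difference: 39.4609 − 34.841 = 4.6199, i.e. 4.62 to two decimal places.
The high-fitness type prefers to separate.

4.62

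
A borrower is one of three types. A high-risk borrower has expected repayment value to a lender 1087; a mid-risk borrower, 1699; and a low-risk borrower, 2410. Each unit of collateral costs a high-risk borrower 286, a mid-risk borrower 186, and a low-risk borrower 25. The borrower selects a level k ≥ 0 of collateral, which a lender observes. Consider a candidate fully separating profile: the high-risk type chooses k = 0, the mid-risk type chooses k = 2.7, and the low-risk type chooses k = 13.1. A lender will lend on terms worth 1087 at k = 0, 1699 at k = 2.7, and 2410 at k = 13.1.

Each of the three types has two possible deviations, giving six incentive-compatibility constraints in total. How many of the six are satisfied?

Mid-risk (own payoff 1699 − 186×2.7 = 1196.8): to k=0 gives 1087 → no gain ✓; to k=13.1 gives 2410 − 186×13.1 = -26.6 → no gain ✓.
Low-risk (own payoff 2410 − 25×13.1 = 2082.5): to k=0 gives 1087 → no gain ✓; to k=2.7 gives 1699 − 25×2.7 = 1631.5 → no gain ✓.
High-risk (own payoff 1087): to k=2.7 gives 1699 − 286×2.7 = 926.8 → no gain ✓; to k=13.1 gives 2410 − 286×13.1 = -1336.6 → no gain ✓.
6 of the 6 constraints hold; this profile is a separating equilibrium.

6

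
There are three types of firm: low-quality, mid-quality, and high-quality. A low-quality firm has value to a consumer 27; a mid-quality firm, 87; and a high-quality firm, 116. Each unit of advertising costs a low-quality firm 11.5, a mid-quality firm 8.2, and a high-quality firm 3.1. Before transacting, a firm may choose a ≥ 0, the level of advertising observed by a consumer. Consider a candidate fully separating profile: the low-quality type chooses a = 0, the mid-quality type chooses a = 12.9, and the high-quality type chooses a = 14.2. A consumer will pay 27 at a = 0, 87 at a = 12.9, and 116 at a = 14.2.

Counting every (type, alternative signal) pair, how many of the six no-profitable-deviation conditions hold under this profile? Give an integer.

Mid-quality (own payoff 87 − 8.2×12.9 = -18.78): to a=0 gives 27 → profitable ✗; to a=14.2 gives 116 − 8.2×14.2 = -0.44 → profitable ✗.
Low-quality (own payoff 27): to a=12.9 gives 87 − 11.5×12.9 = -61.35 → no gain ✓; to a=14.2 gives 116 − 11.5×14.2 = -47.3 → no gain ✓.
High-quality (own payoff 116 − 3.1×14.2 = 71.98): to a=0 gives 27 → no gain ✓; to a=12.9 gives 87 − 3.1×12.9 = 47.01 → no gain ✓.
4 of the 6 constraints hold; not an equilibrium.

4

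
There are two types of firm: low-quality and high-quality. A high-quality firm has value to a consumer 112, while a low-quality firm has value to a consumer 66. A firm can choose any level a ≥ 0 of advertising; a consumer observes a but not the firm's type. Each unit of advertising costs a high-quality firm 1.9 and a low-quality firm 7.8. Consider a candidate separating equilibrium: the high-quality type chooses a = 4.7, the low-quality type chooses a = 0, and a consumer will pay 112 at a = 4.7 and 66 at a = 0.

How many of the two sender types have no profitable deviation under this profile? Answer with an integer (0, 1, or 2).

1

Low-quality type: stay at 0 → 66; mimic → 112 − 7.8 × 4.7 = 75.34. IC fails (66 < 75.34).
High-quality type: signal → 112 − 1.9 × 4.7 = 103.07; deviate to 0 → 66. IC holds (103.07 ≥ 66).
1 of 2 constraints hold, so this profile is not an equilibrium.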